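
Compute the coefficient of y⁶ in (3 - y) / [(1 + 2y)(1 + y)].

444

Partial fractions give a closed form: a_n = (7)·(-2)^n + (-4)·(-1)^n.
At n = 6: a_6 = 444.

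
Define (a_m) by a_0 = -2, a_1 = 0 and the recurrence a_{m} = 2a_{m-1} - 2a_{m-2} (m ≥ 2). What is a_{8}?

-32

The ordinary generating function has denominator 1 - 2q + 2q^2.
Iterating the recurrence: a_0,…,a_{8} = -2, 0, 4, 8, 8, 0, -16, -32, -32.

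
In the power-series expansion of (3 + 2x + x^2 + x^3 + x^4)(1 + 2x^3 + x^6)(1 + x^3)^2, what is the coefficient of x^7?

16

(3 + 2x + x^2 + x^3 + x^4) has coefficients 3,2,1,1,1 for degrees 0…4.
(1 + 2x^3 + x^6) has coefficients 1,0,0,2,0,0,1,0 for degrees 0…7.
Finally multiplying by (1 + x^3)^2, the product of all factors after the first has coefficients 1,0,0,4,0,0,6,0 for degrees 0…7.
[x^7] = 3·0 + 2·6 + 1·0 + 1·0 + 1·4 = 16.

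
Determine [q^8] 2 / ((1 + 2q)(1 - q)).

342

Partial fractions give a closed form: a_n = (4/3)·(-2)^n + (2/3)·1^n.
At n = 8: a_8 = 342.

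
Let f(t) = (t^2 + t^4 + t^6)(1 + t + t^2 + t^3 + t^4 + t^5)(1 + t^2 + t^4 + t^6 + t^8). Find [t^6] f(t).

6

(t^2 + t^4 + t^6) has coefficients 0,0,1,0,1,0,1 for degrees 0…6.
(1 + t + t^2 + t^3 + t^4 + t^5) has coefficients 1,1,1,1,1,1,0 for degrees 0…6.
Finally multiplying by (1 + t^2 + t^4 + t^6 + t^8), the product of all factors after the first has coefficients 1,1,2,2,3,3,3 for degrees 0…6.
[t^6] = 1·3 + 1·2 + 1·1 = 6.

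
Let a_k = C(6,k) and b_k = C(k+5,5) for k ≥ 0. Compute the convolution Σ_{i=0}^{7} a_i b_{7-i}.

10836

Write out a_i and b_{7-i} for i = 0,…,7 and sum the products.
Σ = 1·792 + 6·462 + 15·252 + 20·126 + 15·56 + 6·21 + 1·6 + 0·1 = 10836.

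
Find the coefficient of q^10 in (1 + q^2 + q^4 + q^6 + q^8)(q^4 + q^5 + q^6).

(1 + q^2 + q^4 + q^6 + q^8) has coefficients 1,0,1,0,1,0,1,0,1 for degrees 0…8.
(q^4 + q^5 + q^6) has coefficients 0,0,0,0,1,1,1,0,0,0,0 for degrees 0…10.
[q^10] = 1·0 + 1·0 + 1·1 + 1·1 + 1·0 = 2.

2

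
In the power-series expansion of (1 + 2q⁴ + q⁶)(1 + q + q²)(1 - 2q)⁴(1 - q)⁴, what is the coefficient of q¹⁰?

637

(1 + 2q⁴ + q⁶) has coefficients 1,0,0,0,2,0,1 for degrees 0…6.
(1 + q + q²) has coefficients 1,1,1,0,0,0,0,0,0,0,0 for degrees 0…10.
Multiplying by (1 - 2q)⁴ gives running coefficients 1,-7,17,-16,8,-16,16,0,0,0,0 for degrees 0…10.
Finally multiplying by (1 - q)⁴, the product of all factors after the first has coefficients 1,-11,51,-130,203,-219,209,-208,168,-80,16 for degrees 0…10.
[q¹⁰] = 1·16 + 2·209 + 1·203 = 637.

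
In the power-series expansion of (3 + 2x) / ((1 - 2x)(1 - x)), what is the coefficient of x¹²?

32763

The denominator gives the recurrence a_n = 3a_(n−1) − 2a_(n−2) for n ≥ 2; the numerator fixes a_0 = 3, a_1 = 11.
Iterating: 3, 11, 27, 59, 123, 251, 507, 1019, 2043, 4091, 8187, 16379, 32763, so a_12 = 32763.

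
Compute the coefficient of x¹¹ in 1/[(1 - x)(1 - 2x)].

4095

Partial fractions give a closed form: a_n = (-1)·1^n + (2)·2^n.
At n = 11: a_11 = 4095.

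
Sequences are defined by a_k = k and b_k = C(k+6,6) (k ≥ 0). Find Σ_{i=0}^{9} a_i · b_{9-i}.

12870

This is [x^9] in the product of the two ordinary generating functions.
Σ = 0·5005 + 1·3003 + 2·1716 + 3·924 + 4·462 + 5·210 + 6·84 + 7·28 + 8·7 + 9·1 = 12870.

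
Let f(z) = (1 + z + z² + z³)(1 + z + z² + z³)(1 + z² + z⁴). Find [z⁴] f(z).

7

(1 + z + z² + z³) has coefficients 1,1,1,1 for degrees 0…3.
(1 + z + z² + z³) has coefficients 1,1,1,1,0 for degrees 0…4.
Finally multiplying by (1 + z² + z⁴), the product of all factors after the first has coefficients 1,1,2,2,2 for degrees 0…4.
[z⁴] = 1·2 + 1·2 + 1·2 + 1·1 = 7.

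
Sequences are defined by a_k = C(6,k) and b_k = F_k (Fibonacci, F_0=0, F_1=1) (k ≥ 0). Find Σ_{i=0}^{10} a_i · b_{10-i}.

This is [x^10] in the product of the two ordinary generating functions.
Σ = 1·55 + 6·34 + 15·21 + 20·13 + 15·8 + 6·5 + 1·3 + 0·2 + 0·1 + 0·1 + 0·0 = 987.

987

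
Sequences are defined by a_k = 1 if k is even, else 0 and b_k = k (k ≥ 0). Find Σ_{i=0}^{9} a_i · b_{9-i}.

25

The convolution is the x^9 coefficient of A(x)B(x).
Σ = 1·9 + 0·8 + 1·7 + 0·6 + 1·5 + 0·4 + 1·3 + 0·2 + 1·1 + 0·0 = 25.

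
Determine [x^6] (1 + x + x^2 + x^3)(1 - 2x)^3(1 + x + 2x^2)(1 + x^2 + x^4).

7

(1 + x + x^2 + x^3) has coefficients 1,1,1,1 for degrees 0…3.
(1 - 2x)^3 has coefficients 1,-6,12,-8,0,0,0 for degrees 0…6.
Multiplying by (1 + x + 2x^2) gives running coefficients 1,-5,8,-8,16,-16,0 for degrees 0…6.
Finally multiplying by (1 + x^2 + x^4), the product of all factors after the first has coefficients 1,-5,9,-13,25,-29,24 for degrees 0…6.
[x^6] = 1·24 + 1·(-29) + 1·25 + 1·(-13) = 7.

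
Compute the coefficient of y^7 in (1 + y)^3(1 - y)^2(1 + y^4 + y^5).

-4

(1 + y)^3 has coefficients 1,3,3,1 for degrees 0…3.
(1 - y)^2 has coefficients 1,-2,1,0,0,0,0,0 for degrees 0…7.
Finally multiplying by (1 + y^4 + y^5), the product of all factors after the first has coefficients 1,-2,1,0,1,-1,-1,1 for degrees 0…7.
[y^7] = 1·1 + 3·(-1) + 3·(-1) + 1·1 = -4.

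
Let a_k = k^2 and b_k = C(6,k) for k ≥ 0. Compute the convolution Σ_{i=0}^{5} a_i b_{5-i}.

351

Write out a_i and b_{5-i} for i = 0,…,5 and sum the products.
Σ = 0·6 + 1·15 + 4·20 + 9·15 + 16·6 + 25·1 = 351.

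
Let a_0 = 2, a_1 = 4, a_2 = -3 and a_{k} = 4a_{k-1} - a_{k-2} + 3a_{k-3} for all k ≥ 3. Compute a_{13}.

-5898107

The ordinary generating function has denominator 1 - 4z + z^2 - 3z^3.
Iterating the recurrence: a_0,…,a_{13} = 2, 4, -3, -10, -25, -99, -401, -1580, -6216, -24487, -96472, -380049, -1497185, -5898107.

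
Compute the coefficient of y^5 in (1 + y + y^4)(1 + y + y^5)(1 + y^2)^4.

(1 + y + y^4) has coefficients 1,1,0,0,1 for degrees 0…4.
(1 + y + y^5) has coefficients 1,1,0,0,0,1 for degrees 0…5.
Finally multiplying by (1 + y^2)^4, the product of all factors after the first has coefficients 1,1,4,4,6,7 for degrees 0…5.
[y^5] = 1·7 + 1·6 + 1·1 = 14.

14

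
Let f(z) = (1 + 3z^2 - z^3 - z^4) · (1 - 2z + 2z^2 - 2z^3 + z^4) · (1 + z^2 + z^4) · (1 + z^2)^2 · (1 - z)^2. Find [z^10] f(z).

194

(1 + 3z^2 - z^3 - z^4) has coefficients 1,0,3,-1,-1 for degrees 0…4.
(1 - 2z + 2z^2 - 2z^3 + z^4) has coefficients 1,-2,2,-2,1,0,0,0,0,0,0 for degrees 0…10.
Multiplying by (1 + z^2 + z^4) gives running coefficients 1,-2,3,-4,4,-4,3,-2,1,0,0 for degrees 0…10.
Multiplying by (1 + z^2)^2 gives running coefficients 1,-2,5,-8,11,-14,14,-14,11,-8,5 for degrees 0…10.
Finally multiplying by (1 - z)^2, the product of all factors after the first has coefficients 1,-4,10,-20,32,-44,53,-56,53,-44,32 for degrees 0…10.
[z^10] = 1·32 + 3·53 − 1·(-56) − 1·53 = 194.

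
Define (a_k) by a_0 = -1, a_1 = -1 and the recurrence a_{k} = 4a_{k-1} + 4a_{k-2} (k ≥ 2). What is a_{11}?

The ordinary generating function has denominator 1 - 4t - 4t^2.
Iterating the recurrence: a_0,…,a_{11} = -1, -1, -8, -36, -176, -848, -4096, -19776, -95488, -461056, -2226176, -10748928.

-10748928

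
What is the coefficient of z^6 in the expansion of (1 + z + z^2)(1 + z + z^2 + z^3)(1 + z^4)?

(1 + z + z^2) has coefficients 1,1,1 for degrees 0…2.
(1 + z + z^2 + z^3) has coefficients 1,1,1,1,0,0,0 for degrees 0…6.
Finally multiplying by (1 + z^4), the product of all factors after the first has coefficients 1,1,1,1,1,1,1 for degrees 0…6.
[z^6] = 1·1 + 1·1 + 1·1 = 3.

3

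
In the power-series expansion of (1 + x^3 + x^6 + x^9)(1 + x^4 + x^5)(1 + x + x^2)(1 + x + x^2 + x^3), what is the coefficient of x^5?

(1 + x^3 + x^6 + x^9) has coefficients 1,0,0,1,0,0 for degrees 0…5.
(1 + x^4 + x^5) has coefficients 1,0,0,0,1,1 for degrees 0…5.
Multiplying by (1 + x + x^2) gives running coefficients 1,1,1,0,1,2 for degrees 0…5.
Finally multiplying by (1 + x + x^2 + x^3), the product of all factors after the first has coefficients 1,2,3,3,3,4 for degrees 0…5.
[x^5] = 1·4 + 1·3 = 7.

7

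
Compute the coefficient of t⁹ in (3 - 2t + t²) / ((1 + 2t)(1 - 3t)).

27998

The denominator gives the recurrence a_n = a_(n−1) + 6a_(n−2) for n ≥ 3; the numerator fixes a_0 = 3, a_1 = 1, a_2 = 20.
Iterating: 3, 1, 20, 26, 146, 302, 1178, 2990, 10058, 27998, so a_9 = 27998.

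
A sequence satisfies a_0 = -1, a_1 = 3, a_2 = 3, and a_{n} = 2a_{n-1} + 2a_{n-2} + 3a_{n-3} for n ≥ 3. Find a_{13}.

613203

The ordinary generating function has denominator 1 - 2z - 2z^2 - 3z^3.
Iterating the recurrence: a_0,…,a_{13} = -1, 3, 3, 9, 33, 93, 279, 843, 2523, 7569, 22713, 68133, 204399, 613203.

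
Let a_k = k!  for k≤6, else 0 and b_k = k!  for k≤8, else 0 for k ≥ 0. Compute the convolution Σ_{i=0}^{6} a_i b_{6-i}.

Write out a_i and b_{6-i} for i = 0,…,6 and sum the products.
Σ = 1·720 + 1·120 + 2·24 + 6·6 + 24·2 + 120·1 + 720·1 = 1812.

1812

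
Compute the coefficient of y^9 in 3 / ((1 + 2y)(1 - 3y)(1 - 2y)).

Partial fractions give a closed form: a_n = (3/5)·(-2)^n + (27/5)·3^n + (-3)·2^n.
At n = 9: a_9 = 104445.

104445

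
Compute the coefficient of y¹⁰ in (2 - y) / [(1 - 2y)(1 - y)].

3071

Partial fractions give a closed form: a_n = (3)·2^n + (-1)·1^n.
At n = 10: a_10 = 3071.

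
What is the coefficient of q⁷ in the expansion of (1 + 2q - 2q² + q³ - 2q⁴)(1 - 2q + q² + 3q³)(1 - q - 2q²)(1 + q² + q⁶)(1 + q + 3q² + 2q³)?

-56

(1 + 2q - 2q² + q³ - 2q⁴) has coefficients 1,2,-2,1,-2 for degrees 0…4.
(1 - 2q + q² + 3q³) has coefficients 1,-2,1,3,0,0,0,0 for degrees 0…7.
Multiplying by (1 - q - 2q²) gives running coefficients 1,-3,1,6,-5,-6,0,0 for degrees 0…7.
Multiplying by (1 + q² + q⁶) gives running coefficients 1,-3,2,3,-4,0,-4,-9 for degrees 0…7.
Finally multiplying by (1 + q + 3q² + 2q³), the product of all factors after the first has coefficients 1,-2,2,-2,-1,9,-10,-21 for degrees 0…7.
[q⁷] = 1·(-21) + 2·(-10) − 2·9 + 1·(-1) − 2·(-2) = -56.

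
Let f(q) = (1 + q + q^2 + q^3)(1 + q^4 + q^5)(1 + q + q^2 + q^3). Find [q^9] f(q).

5

(1 + q + q^2 + q^3) has coefficients 1,1,1,1 for degrees 0…3.
(1 + q^4 + q^5) has coefficients 1,0,0,0,1,1,0,0,0,0 for degrees 0…9.
Finally multiplying by (1 + q + q^2 + q^3), the product of all factors after the first has coefficients 1,1,1,1,1,2,2,2,1,0 for degrees 0…9.
[q^9] = 1·0 + 1·1 + 1·2 + 1·2 = 5.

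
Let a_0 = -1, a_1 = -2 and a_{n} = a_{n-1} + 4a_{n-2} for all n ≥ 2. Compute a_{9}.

-4094

The ordinary generating function has denominator 1 - x - 4x^2.
Iterating the recurrence: a_0,…,a_{9} = -1, -2, -6, -14, -38, -94, -246, -622, -1606, -4094.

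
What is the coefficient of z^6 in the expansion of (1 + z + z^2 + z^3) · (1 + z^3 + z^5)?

(1 + z + z^2 + z^3) has coefficients 1,1,1,1 for degrees 0…3.
(1 + z^3 + z^5) has coefficients 1,0,0,1,0,1,0 for degrees 0…6.
[z^6] = 1·0 + 1·1 + 1·0 + 1·1 = 2.

2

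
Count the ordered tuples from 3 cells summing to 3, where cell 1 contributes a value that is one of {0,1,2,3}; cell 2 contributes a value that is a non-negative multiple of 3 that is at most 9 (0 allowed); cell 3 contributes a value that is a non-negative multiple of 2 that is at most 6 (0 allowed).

3

The generating function for the choices is (1 + t + t^2 + t^3)·(1 + t^3 + t^6 + t^9)·(1 + t^2 + t^4 + t^6); the count is [t^3].
(1 + t + t^2 + t^3) has coefficients 1,1,1,1 for degrees 0…3.
(1 + t^3 + t^6 + t^9) has coefficients 1,0,0,1 for degrees 0…3.
Finally multiplying by (1 + t^2 + t^4 + t^6), the product of all factors after the first has coefficients 1,0,1,1 for degrees 0…3.
[t^3] = 1·1 + 1·1 + 1·0 + 1·1 = 3.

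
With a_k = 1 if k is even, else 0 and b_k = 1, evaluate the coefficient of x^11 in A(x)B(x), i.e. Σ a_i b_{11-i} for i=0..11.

6

Write out a_i and b_{11-i} for i = 0,…,11 and sum the products.
Σ = 1·1 + 0·1 + 1·1 + 0·1 + 1·1 + 0·1 + 1·1 + 0·1 + 1·1 + 0·1 + 1·1 + 0·1 = 6.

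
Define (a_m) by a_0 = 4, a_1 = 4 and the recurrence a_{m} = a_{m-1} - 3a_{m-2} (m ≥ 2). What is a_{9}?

The ordinary generating function has denominator 1 - q + 3q^2.
Iterating the recurrence: a_0,…,a_{9} = 4, 4, -8, -20, 4, 64, 52, -140, -296, 124.

124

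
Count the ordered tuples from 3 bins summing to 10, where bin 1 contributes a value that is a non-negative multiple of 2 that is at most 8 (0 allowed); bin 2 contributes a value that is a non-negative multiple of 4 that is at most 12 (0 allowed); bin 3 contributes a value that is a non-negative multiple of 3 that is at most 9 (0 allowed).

The generating function for the choices is (1 + x² + x⁴ + x⁶ + x⁸)·(1 + x⁴ + x⁸ + x¹²)·(1 + x³ + x⁶ + x⁹); the count is [x¹⁰].
(1 + x² + x⁴ + x⁶ + x⁸) has coefficients 1,0,1,0,1,0,1,0,1 for degrees 0…8.
(1 + x⁴ + x⁸ + x¹²) has coefficients 1,0,0,0,1,0,0,0,1,0,0 for degrees 0…10.
Finally multiplying by (1 + x³ + x⁶ + x⁹), the product of all factors after the first has coefficients 1,0,0,1,1,0,1,1,1,1,1 for degrees 0…10.
[x¹⁰] = 1·1 + 1·1 + 1·1 + 1·1 + 1·0 = 4.

4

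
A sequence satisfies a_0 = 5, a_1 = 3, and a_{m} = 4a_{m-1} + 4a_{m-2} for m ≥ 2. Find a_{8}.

372992

The ordinary generating function has denominator 1 - 4z - 4z^2.
Iterating the recurrence: a_0,…,a_{8} = 5, 3, 32, 140, 688, 3312, 16000, 77248, 372992.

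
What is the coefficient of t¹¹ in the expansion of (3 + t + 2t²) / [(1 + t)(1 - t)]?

The denominator gives the recurrence a_n = a_(n−2) for n ≥ 3; the numerator fixes a_0 = 3, a_1 = 1, a_2 = 5.
Iterating: 3, 1, 5, 1, 5, 1, 5, 1, 5, 1, 5, 1, so a_11 = 1.

1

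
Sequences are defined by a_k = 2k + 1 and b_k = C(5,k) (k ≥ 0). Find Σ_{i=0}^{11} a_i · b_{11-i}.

This is [x^11] in the product of the two ordinary generating functions.
Σ = 1·0 + 3·0 + 5·0 + 7·0 + 9·0 + 11·0 + 13·1 + 15·5 + 17·10 + 19·10 + 21·5 + 23·1 = 576.

576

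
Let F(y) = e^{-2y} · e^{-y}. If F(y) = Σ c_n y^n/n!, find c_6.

729

The EGF product rule gives c_6 = Σ_{k_1+k_2=6} C(6; k_1,k_2) · ∏ g_i(k_i), where e^{-2y} gives (-2)^k; e^{-y} gives (-1)^k.
g_1(k) for k = 0…6: 1, -2, 4, -8, 16, -32, 64.
g_2(k) for k = 0…6: 1, -1, 1, -1, 1, -1, 1.
c_6 = Σ_k C(6,k)·g_1(k)·g_2(6−k) = 1·1·1 + 6·(-2)·(-1) + 15·4·1 + 20·(-8)·(-1) + 15·16·1 + 6·(-32)·(-1) + 1·64·1 = 1 + 12 + 60 + 160 + 240 + 192 + 64 = 729.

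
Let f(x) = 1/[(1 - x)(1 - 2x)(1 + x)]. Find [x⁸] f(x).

Partial fractions give a closed form: a_n = (-1/2)·1^n + (4/3)·2^n + (1/6)·(-1)^n.
At n = 8: a_8 = 341.

341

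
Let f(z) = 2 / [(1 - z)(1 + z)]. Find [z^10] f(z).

Partial fractions give a closed form: a_n = (1)·1^n + (1)·(-1)^n.
At n = 10: a_10 = 2.

2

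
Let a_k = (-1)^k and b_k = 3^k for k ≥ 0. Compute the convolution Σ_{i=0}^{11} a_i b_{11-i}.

132860

The convolution is the x^11 coefficient of A(x)B(x).
Σ = 1·177147 − 1·59049 + 1·19683 − 1·6561 + 1·2187 − 1·729 + 1·243 − 1·81 + 1·27 − 1·9 + 1·3 − 1·1 = 132860.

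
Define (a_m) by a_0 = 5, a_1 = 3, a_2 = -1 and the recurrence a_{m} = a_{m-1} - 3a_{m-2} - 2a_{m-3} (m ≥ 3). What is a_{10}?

The ordinary generating function has denominator 1 - x + 3x^2 + 2x^3.
Iterating the recurrence: a_0,…,a_{10} = 5, 3, -1, -20, -23, 39, 148, 77, -445, -972, 209.

209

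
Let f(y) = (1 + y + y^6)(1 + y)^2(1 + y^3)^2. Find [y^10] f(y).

4

(1 + y + y^6) has coefficients 1,1,0,0,0,0,1 for degrees 0…6.
(1 + y)^2 has coefficients 1,2,1,0,0,0,0,0,0,0,0 for degrees 0…10.
Finally multiplying by (1 + y^3)^2, the product of all factors after the first has coefficients 1,2,1,2,4,2,1,2,1,0,0 for degrees 0…10.
[y^10] = 1·0 + 1·0 + 1·4 = 4.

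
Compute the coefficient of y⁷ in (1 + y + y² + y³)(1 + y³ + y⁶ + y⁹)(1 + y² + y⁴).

4

(1 + y + y² + y³) has coefficients 1,1,1,1 for degrees 0…3.
(1 + y³ + y⁶ + y⁹) has coefficients 1,0,0,1,0,0,1,0 for degrees 0…7.
Finally multiplying by (1 + y² + y⁴), the product of all factors after the first has coefficients 1,0,1,1,1,1,1,1 for degrees 0…7.
[y⁷] = 1·1 + 1·1 + 1·1 + 1·1 = 4.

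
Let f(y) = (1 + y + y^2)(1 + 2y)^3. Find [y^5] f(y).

8

(1 + y + y^2) has coefficients 1,1,1 for degrees 0…2.
(1 + 2y)^3 has coefficients 1,6,12,8,0,0 for degrees 0…5.
[y^5] = 1·0 + 1·0 + 1·8 = 8.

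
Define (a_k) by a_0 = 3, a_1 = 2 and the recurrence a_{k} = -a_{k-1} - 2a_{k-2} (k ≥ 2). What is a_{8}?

The ordinary generating function has denominator 1 + x + 2x^2.
Iterating the recurrence: a_0,…,a_{8} = 3, 2, -8, 4, 12, -20, -4, 44, -36.

-36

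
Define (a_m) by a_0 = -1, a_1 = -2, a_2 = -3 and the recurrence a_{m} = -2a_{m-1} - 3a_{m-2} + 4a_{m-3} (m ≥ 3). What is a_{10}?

The ordinary generating function has denominator 1 + 2y + 3y^2 - 4y^3.
Iterating the recurrence: a_0,…,a_{10} = -1, -2, -3, 8, -15, -6, 89, -220, 149, 718, -2763.

-2763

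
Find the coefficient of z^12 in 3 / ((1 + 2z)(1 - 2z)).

12288

Partial fractions give a closed form: a_n = (3/2)·(-2)^n + (3/2)·2^n.
At n = 12: a_12 = 12288.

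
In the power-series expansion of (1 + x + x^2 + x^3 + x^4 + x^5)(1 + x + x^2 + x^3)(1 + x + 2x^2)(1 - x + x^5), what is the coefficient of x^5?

3

(1 + x + x^2 + x^3 + x^4 + x^5) has coefficients 1,1,1,1,1,1 for degrees 0…5.
(1 + x + x^2 + x^3) has coefficients 1,1,1,1,0,0 for degrees 0…5.
Multiplying by (1 + x + 2x^2) gives running coefficients 1,2,4,4,3,2 for degrees 0…5.
Finally multiplying by (1 - x + x^5), the product of all factors after the first has coefficients 1,1,2,0,-1,0 for degrees 0…5.
[x^5] = 1·0 + 1·(-1) + 1·0 + 1·2 + 1·1 + 1·1 = 3.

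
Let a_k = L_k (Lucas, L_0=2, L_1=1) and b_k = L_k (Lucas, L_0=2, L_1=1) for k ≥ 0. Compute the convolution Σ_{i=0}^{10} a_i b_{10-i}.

1531

This is [x^10] in the product of the two ordinary generating functions.
Σ = 2·123 + 1·76 + 3·47 + 4·29 + 7·18 + 11·11 + 18·7 + 29·4 + 47·3 + 76·1 + 123·2 = 1531.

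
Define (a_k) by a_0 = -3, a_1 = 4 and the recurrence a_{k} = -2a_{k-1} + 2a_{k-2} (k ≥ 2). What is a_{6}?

The ordinary generating function has denominator 1 + 2z - 2z^2.
Iterating the recurrence: a_0,…,a_{6} = -3, 4, -14, 36, -100, 272, -744.

-744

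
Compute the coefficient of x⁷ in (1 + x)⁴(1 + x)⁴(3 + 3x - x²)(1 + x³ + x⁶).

429

(1 + x)⁴ has coefficients 1,4,6,4,1 for degrees 0…4.
(1 + x)⁴ has coefficients 1,4,6,4,1,0,0,0 for degrees 0…7.
Multiplying by (3 + 3x - x²) gives running coefficients 3,15,29,26,9,-1,-1,0 for degrees 0…7.
Finally multiplying by (1 + x³ + x⁶), the product of all factors after the first has coefficients 3,15,29,29,24,28,28,24 for degrees 0…7.
[x⁷] = 1·24 + 4·28 + 6·28 + 4·24 + 1·29 = 429.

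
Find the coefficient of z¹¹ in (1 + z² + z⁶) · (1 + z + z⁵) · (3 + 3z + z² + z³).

(1 + z² + z⁶) has coefficients 1,0,1,0,0,0,1 for degrees 0…6.
(1 + z + z⁵) has coefficients 1,1,0,0,0,1,0,0,0,0,0,0 for degrees 0…11.
Finally multiplying by (3 + 3z + z² + z³), the product of all factors after the first has coefficients 3,6,4,2,1,3,3,1,1,0,0,0 for degrees 0…11.
[z¹¹] = 1·0 + 1·0 + 1·3 = 3.

3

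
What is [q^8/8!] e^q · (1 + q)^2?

73

The EGF product rule gives c_8 = Σ_{k_1+k_2=8} C(8; k_1,k_2) · ∏ g_i(k_i), where e^q gives (1)^k; (1+q)^2 gives the falling factorial (2)_k.
g_1(k) for k = 0…8: 1, 1, 1, 1, 1, 1, 1, 1, 1.
g_2(k) for k = 0…8: 1, 2, 2, 0, 0, 0, 0, 0, 0.
c_8 = Σ_k C(8,k)·g_1(k)·g_2(8−k) = 28·1·2 + 8·1·2 + 1·1·1 = 56 + 16 + 1 = 73.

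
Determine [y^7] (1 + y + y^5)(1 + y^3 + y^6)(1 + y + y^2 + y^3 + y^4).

(1 + y + y^5) has coefficients 1,1,0,0,0,1 for degrees 0…5.
(1 + y^3 + y^6) has coefficients 1,0,0,1,0,0,1,0 for degrees 0…7.
Finally multiplying by (1 + y + y^2 + y^3 + y^4), the product of all factors after the first has coefficients 1,1,1,2,2,1,2,2 for degrees 0…7.
[y^7] = 1·2 + 1·2 + 1·1 = 5.

5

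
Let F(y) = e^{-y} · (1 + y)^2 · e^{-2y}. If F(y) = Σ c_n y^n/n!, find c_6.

243

The EGF product rule gives c_6 = Σ_{k_1+k_2+k_3=6} C(6; k_1,k_2,k_3) · ∏ g_i(k_i), where e^{-y} gives (-1)^k; (1+y)^2 gives the falling factorial (2)_k; e^{-2y} gives (-2)^k.
g_1(k) for k = 0…6: 1, -1, 1, -1, 1, -1, 1.
g_2(k) for k = 0…6: 1, 2, 2, 0, 0, 0, 0.
g_3(k) for k = 0…6: 1, -2, 4, -8, 16, -32, 64.
First combine the last two factors: h(k) = Σ_j C(k,j)·g_2(j)·g_3(k−j) for k = 0…6: 1, 0, -2, 4, 0, -32, 160.
c_6 = Σ_k C(6,k)·g_1(k)·h(6−k) = 1·1·160 + 6·(-1)·(-32) + 20·(-1)·4 + 15·1·(-2) + 1·1·1 = 160 + 192 − 80 − 30 + 1 = 243.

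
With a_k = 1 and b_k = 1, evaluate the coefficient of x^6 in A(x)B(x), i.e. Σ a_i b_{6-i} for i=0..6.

7

The convolution is the t^6 coefficient of A(t)B(t).
Σ = 1·1 + 1·1 + 1·1 + 1·1 + 1·1 + 1·1 + 1·1 = 7.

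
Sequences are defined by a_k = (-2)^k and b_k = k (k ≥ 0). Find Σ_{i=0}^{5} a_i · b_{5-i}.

9

Write out a_i and b_{5-i} for i = 0,…,5 and sum the products.
Σ = 1·5 − 2·4 + 4·3 − 8·2 + 16·1 − 32·0 = 9.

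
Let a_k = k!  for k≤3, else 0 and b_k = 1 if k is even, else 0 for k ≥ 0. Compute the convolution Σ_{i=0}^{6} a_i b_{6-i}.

3

Write out a_i and b_{6-i} for i = 0,…,6 and sum the products.
Σ = 1·1 + 1·0 + 2·1 + 6·0 + 0·1 + 0·0 + 0·1 = 3.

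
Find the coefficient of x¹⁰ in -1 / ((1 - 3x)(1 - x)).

The denominator gives the recurrence a_n = 4a_(n−1) − 3a_(n−2) for n ≥ 2; the numerator fixes a_0 = -1, a_1 = -4.
Iterating: -1, -4, -13, -40, -121, -364, -1093, -3280, -9841, -29524, -88573, so a_10 = -88573.

-88573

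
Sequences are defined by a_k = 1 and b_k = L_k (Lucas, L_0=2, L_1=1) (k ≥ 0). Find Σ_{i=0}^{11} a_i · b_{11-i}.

520

This is [x^11] in the product of the two ordinary generating functions.
Σ = 1·199 + 1·123 + 1·76 + 1·47 + 1·29 + 1·18 + 1·11 + 1·7 + 1·4 + 1·3 + 1·1 + 1·2 = 520.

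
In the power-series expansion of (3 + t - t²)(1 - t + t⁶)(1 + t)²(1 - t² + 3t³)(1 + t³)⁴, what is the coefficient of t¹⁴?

58

(3 + t - t²) has coefficients 3,1,-1 for degrees 0…2.
(1 - t + t⁶) has coefficients 1,-1,0,0,0,0,1,0,0,0,0,0,0,0,0 for degrees 0…14.
Multiplying by (1 + t)² gives running coefficients 1,1,-1,-1,0,0,1,2,1,0,0,0,0,0,0 for degrees 0…14.
Multiplying by (1 - t² + 3t³) gives running coefficients 1,1,-2,1,4,-2,-2,2,0,1,5,3,0,0,0 for degrees 0…14.
Finally multiplying by (1 + t³)⁴, the product of all factors after the first has coefficients 1,1,-2,5,8,-10,8,24,-20,3,41,-17,-3,49,2 for degrees 0…14.
[t¹⁴] = 3·2 + 1·49 − 1·(-3) = 58.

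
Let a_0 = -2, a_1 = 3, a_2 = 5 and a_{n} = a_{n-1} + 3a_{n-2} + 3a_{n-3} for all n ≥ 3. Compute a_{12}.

58880

The ordinary generating function has denominator 1 - z - 3z^2 - 3z^3.
Iterating the recurrence: a_0,…,a_{12} = -2, 3, 5, 8, 32, 71, 191, 500, 1286, 3359, 8717, 22652, 58880.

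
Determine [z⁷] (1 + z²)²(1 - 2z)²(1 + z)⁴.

(1 + z²)² has coefficients 1,0,2,0,1 for degrees 0…4.
(1 - 2z)² has coefficients 1,-4,4,0,0,0,0,0 for degrees 0…7.
Finally multiplying by (1 + z)⁴, the product of all factors after the first has coefficients 1,0,-6,-4,9,12,4,0 for degrees 0…7.
[z⁷] = 1·0 + 2·12 + 1·(-4) = 20.

20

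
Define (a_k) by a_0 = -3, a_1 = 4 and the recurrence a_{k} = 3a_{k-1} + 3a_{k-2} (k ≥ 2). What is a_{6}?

The ordinary generating function has denominator 1 - 3q - 3q^2.
Iterating the recurrence: a_0,…,a_{6} = -3, 4, 3, 21, 72, 279, 1053.

1053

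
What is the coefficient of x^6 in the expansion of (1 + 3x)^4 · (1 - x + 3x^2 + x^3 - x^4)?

297

(1 + 3x)^4 has coefficients 1,12,54,108,81 for degrees 0…4.
(1 - x + 3x^2 + x^3 - x^4) has coefficients 1,-1,3,1,-1,0,0 for degrees 0…6.
[x^6] = 1·0 + 12·0 + 54·(-1) + 108·1 + 81·3 = 297.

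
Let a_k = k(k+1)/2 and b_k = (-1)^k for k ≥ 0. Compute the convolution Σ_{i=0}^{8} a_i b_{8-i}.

The convolution is the x^8 coefficient of A(x)B(x).
Σ = 0·1 + 1·(-1) + 3·1 + 6·(-1) + 10·1 + 15·(-1) + 21·1 + 28·(-1) + 36·1 = 20.

20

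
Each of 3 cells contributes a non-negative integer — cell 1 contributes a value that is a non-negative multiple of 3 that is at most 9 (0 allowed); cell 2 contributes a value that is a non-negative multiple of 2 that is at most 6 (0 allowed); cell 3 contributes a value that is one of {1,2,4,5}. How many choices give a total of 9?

The generating function for the choices is (1 + x³ + x⁶ + x⁹)·(1 + x² + x⁴ + x⁶)·(x + x² + x⁴ + x⁵); the count is [x⁹].
(1 + x³ + x⁶ + x⁹) has coefficients 1,0,0,1,0,0,1,0,0,1 for degrees 0…9.
(1 + x² + x⁴ + x⁶) has coefficients 1,0,1,0,1,0,1,0,0,0 for degrees 0…9.
Finally multiplying by (x + x² + x⁴ + x⁵), the product of all factors after the first has coefficients 0,1,1,1,2,2,2,2,2,1 for degrees 0…9.
[x⁹] = 1·1 + 1·2 + 1·1 + 1·0 = 4.

4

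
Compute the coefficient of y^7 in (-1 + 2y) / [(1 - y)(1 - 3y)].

-1094

Partial fractions give a closed form: a_n = (-1/2)·1^n + (-1/2)·3^n.
At n = 7: a_7 = -1094.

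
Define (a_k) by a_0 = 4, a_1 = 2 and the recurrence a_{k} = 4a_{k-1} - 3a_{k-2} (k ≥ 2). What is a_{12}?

-531436

The ordinary generating function has denominator 1 - 4z + 3z^2.
Iterating the recurrence: a_0,…,a_{12} = 4, 2, -4, -22, -76, -238, -724, -2182, -6556, -19678, -59044, -177142, -531436.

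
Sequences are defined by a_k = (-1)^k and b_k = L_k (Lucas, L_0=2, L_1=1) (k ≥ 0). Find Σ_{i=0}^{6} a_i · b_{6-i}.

14

The convolution is the x^6 coefficient of A(x)B(x).
Σ = 1·18 − 1·11 + 1·7 − 1·4 + 1·3 − 1·1 + 1·2 = 14.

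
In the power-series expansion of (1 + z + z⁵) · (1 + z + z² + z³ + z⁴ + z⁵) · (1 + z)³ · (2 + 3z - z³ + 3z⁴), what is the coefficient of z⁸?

(1 + z + z⁵) has coefficients 1,1,0,0,0,1 for degrees 0…5.
(1 + z + z² + z³ + z⁴ + z⁵) has coefficients 1,1,1,1,1,1,0,0,0 for degrees 0…8.
Multiplying by (1 + z)³ gives running coefficients 1,4,7,8,8,8,7,4,1 for degrees 0…8.
Finally multiplying by (2 + 3z - z³ + 3z⁴), the product of all factors after the first has coefficients 2,11,26,36,39,45,51,45,30 for degrees 0…8.
[z⁸] = 1·30 + 1·45 + 1·36 = 111.

111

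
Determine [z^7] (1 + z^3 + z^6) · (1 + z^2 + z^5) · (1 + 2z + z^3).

(1 + z^3 + z^6) has coefficients 1,0,0,1,0,0,1 for degrees 0…6.
(1 + z^2 + z^5) has coefficients 1,0,1,0,0,1,0,0 for degrees 0…7.
Finally multiplying by (1 + 2z + z^3), the product of all factors after the first has coefficients 1,2,1,3,0,2,2,0 for degrees 0…7.
[z^7] = 1·0 + 1·0 + 1·2 = 2.

2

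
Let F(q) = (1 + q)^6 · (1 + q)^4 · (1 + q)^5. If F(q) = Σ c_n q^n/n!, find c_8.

The EGF product rule gives c_8 = Σ_{k_1+k_2+k_3=8} C(8; k_1,k_2,k_3) · ∏ g_i(k_i), where (1+q)^6 gives the falling factorial (6)_k; (1+q)^4 gives the falling factorial (4)_k; (1+q)^5 gives the falling factorial (5)_k.
g_1(k) for k = 0…8: 1, 6, 30, 120, 360, 720, 720, 0, 0.
g_2(k) for k = 0…8: 1, 4, 12, 24, 24, 0, 0, 0, 0.
g_3(k) for k = 0…8: 1, 5, 20, 60, 120, 120, 0, 0, 0.
First combine the last two factors: h(k) = Σ_j C(k,j)·g_2(j)·g_3(k−j) for k = 0…8: 1, 9, 72, 504, 3024, 15120, 60480, 181440, 362880.
c_8 = Σ_k C(8,k)·g_1(k)·h(8−k) = 1·1·362880 + 8·6·181440 + 28·30·60480 + 56·120·15120 + 70·360·3024 + 56·720·504 + 28·720·72 = 362880 + 8709120 + 50803200 + 101606400 + 76204800 + 20321280 + 1451520 = 259459200.

259459200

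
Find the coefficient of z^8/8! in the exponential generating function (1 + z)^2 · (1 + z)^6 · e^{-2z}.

14464

The EGF product rule gives c_8 = Σ_{k_1+k_2+k_3=8} C(8; k_1,k_2,k_3) · ∏ g_i(k_i), where (1+z)^2 gives the falling factorial (2)_k; (1+z)^6 gives the falling factorial (6)_k; e^{-2z} gives (-2)^k.
g_1(k) for k = 0…8: 1, 2, 2, 0, 0, 0, 0, 0, 0.
g_2(k) for k = 0…8: 1, 6, 30, 120, 360, 720, 720, 0, 0.
g_3(k) for k = 0…8: 1, -2, 4, -8, 16, -32, 64, -128, 256.
First combine the last two factors: h(k) = Σ_j C(k,j)·g_2(j)·g_3(k−j) for k = 0…8: 1, 4, 10, 4, -56, -32, 592, -800, -5888.
c_8 = Σ_k C(8,k)·g_1(k)·h(8−k) = 1·1·(-5888) + 8·2·(-800) + 28·2·592 = −5888 − 12800 + 33152 = 14464.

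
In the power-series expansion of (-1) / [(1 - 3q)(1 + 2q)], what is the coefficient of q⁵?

-133

The denominator gives the recurrence a_n = a_(n−1) + 6a_(n−2) for n ≥ 2; the numerator fixes a_0 = -1, a_1 = -1.
Iterating: -1, -1, -7, -13, -55, -133, so a_5 = -133.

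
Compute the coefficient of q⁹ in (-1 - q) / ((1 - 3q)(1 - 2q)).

-77196

Partial fractions give a closed form: a_n = (-4)·3^n + (3)·2^n.
At n = 9: a_9 = -77196.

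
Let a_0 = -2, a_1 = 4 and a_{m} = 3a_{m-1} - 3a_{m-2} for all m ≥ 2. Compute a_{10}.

-1944

The ordinary generating function has denominator 1 - 3q + 3q^2.
Iterating the recurrence: a_0,…,a_{10} = -2, 4, 18, 42, 72, 90, 54, -108, -486, -1134, -1944.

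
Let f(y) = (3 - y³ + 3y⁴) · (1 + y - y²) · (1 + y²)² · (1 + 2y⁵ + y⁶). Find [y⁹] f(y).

7

(3 - y³ + 3y⁴) has coefficients 3,0,0,-1,3 for degrees 0…4.
(1 + y - y²) has coefficients 1,1,-1,0,0,0,0,0,0,0 for degrees 0…9.
Multiplying by (1 + y²)² gives running coefficients 1,1,1,2,-1,1,-1,0,0,0 for degrees 0…9.
Finally multiplying by (1 + 2y⁵ + y⁶), the product of all factors after the first has coefficients 1,1,1,2,-1,3,2,3,5,0 for degrees 0…9.
[y⁹] = 3·0 − 1·2 + 3·3 = 7.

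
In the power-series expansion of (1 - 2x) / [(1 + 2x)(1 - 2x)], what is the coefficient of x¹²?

4096

Partial fractions give a closed form: a_n = (1)·(-2)^n.
At n = 12: a_12 = 4096.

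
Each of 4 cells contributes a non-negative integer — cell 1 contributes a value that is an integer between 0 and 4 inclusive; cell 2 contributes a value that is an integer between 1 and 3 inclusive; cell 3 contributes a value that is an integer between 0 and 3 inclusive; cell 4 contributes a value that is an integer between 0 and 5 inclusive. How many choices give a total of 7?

49

The generating function for the choices is (1 + z + z² + z³ + z⁴)·(z + z² + z³)·(1 + z + z² + z³)·(1 + z + z² + z³ + z⁴ + z⁵); the count is [z⁷].
(1 + z + z² + z³ + z⁴) has coefficients 1,1,1,1,1 for degrees 0…4.
(z + z² + z³) has coefficients 0,1,1,1,0,0,0,0 for degrees 0…7.
Multiplying by (1 + z + z² + z³) gives running coefficients 0,1,2,3,3,2,1,0 for degrees 0…7.
Finally multiplying by (1 + z + z² + z³ + z⁴ + z⁵), the product of all factors after the first has coefficients 0,1,3,6,9,11,12,11 for degrees 0…7.
[z⁷] = 1·11 + 1·12 + 1·11 + 1·9 + 1·6 = 49.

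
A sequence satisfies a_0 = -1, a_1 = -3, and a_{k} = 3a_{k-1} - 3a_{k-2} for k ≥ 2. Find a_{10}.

243

The ordinary generating function has denominator 1 - 3x + 3x^2.
Iterating the recurrence: a_0,…,a_{10} = -1, -3, -6, -9, -9, 0, 27, 81, 162, 243, 243.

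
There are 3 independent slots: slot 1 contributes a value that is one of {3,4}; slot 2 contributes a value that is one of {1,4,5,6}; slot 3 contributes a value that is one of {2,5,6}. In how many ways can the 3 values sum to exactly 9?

The generating function for the choices is (y^3 + y^4)·(y + y^4 + y^5 + y^6)·(y^2 + y^5 + y^6); the count is [y^9].
(y^3 + y^4) has coefficients 0,0,0,1,1 for degrees 0…4.
(y + y^4 + y^5 + y^6) has coefficients 0,1,0,0,1,1,1,0,0,0 for degrees 0…9.
Finally multiplying by (y^2 + y^5 + y^6), the product of all factors after the first has coefficients 0,0,0,1,0,0,2,2,1,1 for degrees 0…9.
[y^9] = 1·2 + 1·0 = 2.

2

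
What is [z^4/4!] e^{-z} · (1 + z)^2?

5

The EGF product rule gives c_4 = Σ_{k_1+k_2=4} C(4; k_1,k_2) · ∏ g_i(k_i), where e^{-z} gives (-1)^k; (1+z)^2 gives the falling factorial (2)_k.
g_1(k) for k = 0…4: 1, -1, 1, -1, 1.
g_2(k) for k = 0…4: 1, 2, 2, 0, 0.
c_4 = Σ_k C(4,k)·g_1(k)·g_2(4−k) = 6·1·2 + 4·(-1)·2 + 1·1·1 = 12 − 8 + 1 = 5.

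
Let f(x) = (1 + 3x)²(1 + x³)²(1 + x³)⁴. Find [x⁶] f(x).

15

(1 + 3x)² has coefficients 1,6,9 for degrees 0…2.
(1 + x³)² has coefficients 1,0,0,2,0,0,1 for degrees 0…6.
Finally multiplying by (1 + x³)⁴, the product of all factors after the first has coefficients 1,0,0,6,0,0,15 for degrees 0…6.
[x⁶] = 1·15 + 6·0 + 9·0 = 15.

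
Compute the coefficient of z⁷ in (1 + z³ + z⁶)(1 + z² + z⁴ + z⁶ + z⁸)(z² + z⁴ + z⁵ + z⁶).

3

(1 + z³ + z⁶) has coefficients 1,0,0,1,0,0,1 for degrees 0…6.
(1 + z² + z⁴ + z⁶ + z⁸) has coefficients 1,0,1,0,1,0,1,0 for degrees 0…7.
Finally multiplying by (z² + z⁴ + z⁵ + z⁶), the product of all factors after the first has coefficients 0,0,1,0,2,1,3,1 for degrees 0…7.
[z⁷] = 1·1 + 1·2 + 1·0 = 3.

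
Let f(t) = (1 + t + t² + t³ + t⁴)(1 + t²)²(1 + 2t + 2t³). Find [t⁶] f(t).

(1 + t + t² + t³ + t⁴) has coefficients 1,1,1,1,1 for degrees 0…4.
(1 + t²)² has coefficients 1,0,2,0,1,0,0 for degrees 0…6.
Finally multiplying by (1 + 2t + 2t³), the product of all factors after the first has coefficients 1,2,2,6,1,6,0 for degrees 0…6.
[t⁶] = 1·0 + 1·6 + 1·1 + 1·6 + 1·2 = 15.

15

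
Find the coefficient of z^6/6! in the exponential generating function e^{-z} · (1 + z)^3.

-47

The EGF product rule gives c_6 = Σ_{k_1+k_2=6} C(6; k_1,k_2) · ∏ g_i(k_i), where e^{-z} gives (-1)^k; (1+z)^3 gives the falling factorial (3)_k.
g_1(k) for k = 0…6: 1, -1, 1, -1, 1, -1, 1.
g_2(k) for k = 0…6: 1, 3, 6, 6, 0, 0, 0.
c_6 = Σ_k C(6,k)·g_1(k)·g_2(6−k) = 20·(-1)·6 + 15·1·6 + 6·(-1)·3 + 1·1·1 = −120 + 90 − 18 + 1 = -47.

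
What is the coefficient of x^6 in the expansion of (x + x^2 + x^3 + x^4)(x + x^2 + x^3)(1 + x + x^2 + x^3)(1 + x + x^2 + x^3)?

(x + x^2 + x^3 + x^4) has coefficients 0,1,1,1,1 for degrees 0…4.
(x + x^2 + x^3) has coefficients 0,1,1,1,0,0,0 for degrees 0…6.
Multiplying by (1 + x + x^2 + x^3) gives running coefficients 0,1,2,3,3,2,1 for degrees 0…6.
Finally multiplying by (1 + x + x^2 + x^3), the product of all factors after the first has coefficients 0,1,3,6,9,10,9 for degrees 0…6.
[x^6] = 1·10 + 1·9 + 1·6 + 1·3 = 28.

28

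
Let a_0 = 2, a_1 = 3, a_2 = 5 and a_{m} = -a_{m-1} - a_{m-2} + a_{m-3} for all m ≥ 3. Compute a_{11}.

The ordinary generating function has denominator 1 + t + t^2 - t^3.
Iterating the recurrence: a_0,…,a_{11} = 2, 3, 5, -6, 4, 7, -17, 14, 10, -41, 45, 6.

6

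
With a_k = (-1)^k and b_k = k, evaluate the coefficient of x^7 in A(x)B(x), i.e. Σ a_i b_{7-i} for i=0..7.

Write out a_i and b_{7-i} for i = 0,…,7 and sum the products.
Σ = 1·7 − 1·6 + 1·5 − 1·4 + 1·3 − 1·2 + 1·1 − 1·0 = 4.

4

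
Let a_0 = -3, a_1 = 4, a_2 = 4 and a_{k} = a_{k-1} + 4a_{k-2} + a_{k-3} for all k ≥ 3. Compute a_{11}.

The ordinary generating function has denominator 1 - x - 4x^2 - x^3.
Iterating the recurrence: a_0,…,a_{11} = -3, 4, 4, 17, 37, 109, 274, 747, 1952, 5214, 13769, 36577.

36577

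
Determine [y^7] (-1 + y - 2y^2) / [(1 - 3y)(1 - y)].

-2915

The denominator gives the recurrence a_n = 4a_(n−1) − 3a_(n−2) for n ≥ 3; the numerator fixes a_0 = -1, a_1 = -3, a_2 = -11.
Iterating: -1, -3, -11, -35, -107, -323, -971, -2915, so a_7 = -2915.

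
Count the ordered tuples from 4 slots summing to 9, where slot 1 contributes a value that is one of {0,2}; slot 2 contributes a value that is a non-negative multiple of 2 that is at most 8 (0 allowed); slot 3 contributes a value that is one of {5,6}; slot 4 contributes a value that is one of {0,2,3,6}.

The generating function for the choices is (1 + y^2)·(1 + y^2 + y^4 + y^6 + y^8)·(y^5 + y^6)·(1 + y^2 + y^3 + y^6); the count is [y^9].
(1 + y^2) has coefficients 1,0,1 for degrees 0…2.
(1 + y^2 + y^4 + y^6 + y^8) has coefficients 1,0,1,0,1,0,1,0,1,0 for degrees 0…9.
Multiplying by (y^5 + y^6) gives running coefficients 0,0,0,0,0,1,1,1,1,1 for degrees 0…9.
Finally multiplying by (1 + y^2 + y^3 + y^6), the product of all factors after the first has coefficients 0,0,0,0,0,1,1,2,3,3 for degrees 0…9.
[y^9] = 1·3 + 1·2 = 5.

5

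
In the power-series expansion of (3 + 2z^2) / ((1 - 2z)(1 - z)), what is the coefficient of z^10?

The denominator gives the recurrence a_n = 3a_(n−1) − 2a_(n−2) for n ≥ 3; the numerator fixes a_0 = 3, a_1 = 9, a_2 = 23.
Iterating: 3, 9, 23, 51, 107, 219, 443, 891, 1787, 3579, 7163, so a_10 = 7163.

7163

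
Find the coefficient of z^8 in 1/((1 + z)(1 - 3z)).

Partial fractions give a closed form: a_n = (1/4)·(-1)^n + (3/4)·3^n.
At n = 8: a_8 = 4921.

4921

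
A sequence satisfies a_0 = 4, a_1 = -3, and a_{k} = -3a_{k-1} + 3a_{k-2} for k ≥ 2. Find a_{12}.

11865204

The ordinary generating function has denominator 1 + 3q - 3q^2.
Iterating the recurrence: a_0,…,a_{12} = 4, -3, 21, -72, 279, -1053, 3996, -15147, 57429, -217728, 825471, -3129597, 11865204.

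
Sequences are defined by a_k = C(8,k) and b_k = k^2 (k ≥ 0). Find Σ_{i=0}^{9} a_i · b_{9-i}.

The convolution is the t^9 coefficient of A(t)B(t).
Σ = 1·81 + 8·64 + 28·49 + 56·36 + 70·25 + 56·16 + 28·9 + 8·4 + 1·1 + 0·0 = 6912.

6912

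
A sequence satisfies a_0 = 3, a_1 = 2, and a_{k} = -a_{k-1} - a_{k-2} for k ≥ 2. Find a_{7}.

2

The ordinary generating function has denominator 1 + q + q^2.
Iterating the recurrence: a_0,…,a_{7} = 3, 2, -5, 3, 2, -5, 3, 2.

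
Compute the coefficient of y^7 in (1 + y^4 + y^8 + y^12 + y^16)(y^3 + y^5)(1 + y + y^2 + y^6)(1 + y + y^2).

(1 + y^4 + y^8 + y^12 + y^16) has coefficients 1,0,0,0,1,0,0,0 for degrees 0…7.
(y^3 + y^5) has coefficients 0,0,0,1,0,1,0,0 for degrees 0…7.
Multiplying by (1 + y + y^2 + y^6) gives running coefficients 0,0,0,1,1,2,1,1 for degrees 0…7.
Finally multiplying by (1 + y + y^2), the product of all factors after the first has coefficients 0,0,0,1,2,4,4,4 for degrees 0…7.
[y^7] = 1·4 + 1·1 = 5.

5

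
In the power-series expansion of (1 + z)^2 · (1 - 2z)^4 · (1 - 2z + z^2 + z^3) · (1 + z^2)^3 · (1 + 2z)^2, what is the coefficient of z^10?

-169

(1 + z)^2 has coefficients 1,2,1 for degrees 0…2.
(1 - 2z)^4 has coefficients 1,-8,24,-32,16,0,0,0,0,0,0 for degrees 0…10.
Multiplying by (1 - 2z + z^2 + z^3) gives running coefficients 1,-10,41,-87,96,-40,-16,16,0,0,0 for degrees 0…10.
Multiplying by (1 + z^2)^3 gives running coefficients 1,-10,44,-117,222,-331,396,-375,281,-159,48 for degrees 0…10.
Finally multiplying by (1 + 2z)^2, the product of all factors after the first has coefficients 1,-6,8,19,-70,89,-40,-115,365,-535,536 for degrees 0…10.
[z^10] = 1·536 + 2·(-535) + 1·365 = -169.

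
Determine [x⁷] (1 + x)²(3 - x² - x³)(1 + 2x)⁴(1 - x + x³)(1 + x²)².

(1 + x)² has coefficients 1,2,1 for degrees 0…2.
(3 - x² - x³) has coefficients 3,0,-1,-1,0,0,0,0 for degrees 0…7.
Multiplying by (1 + 2x)⁴ gives running coefficients 3,24,71,87,16,-56,-48,-16 for degrees 0…7.
Multiplying by (1 - x + x³) gives running coefficients 3,21,47,19,-47,-1,95,48 for degrees 0…7.
Finally multiplying by (1 + x²)², the product of all factors after the first has coefficients 3,21,53,61,50,58,48,65 for degrees 0…7.
[x⁷] = 1·65 + 2·48 + 1·58 = 219.

219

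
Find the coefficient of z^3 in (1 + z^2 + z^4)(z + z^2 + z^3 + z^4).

(1 + z^2 + z^4) has coefficients 1,0,1,0 for degrees 0…3.
(z + z^2 + z^3 + z^4) has coefficients 0,1,1,1 for degrees 0…3.
[z^3] = 1·1 + 1·1 = 2.

2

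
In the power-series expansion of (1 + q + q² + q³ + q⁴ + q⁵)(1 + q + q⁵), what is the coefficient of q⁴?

(1 + q + q² + q³ + q⁴ + q⁵) has coefficients 1,1,1,1,1 for degrees 0…4.
(1 + q + q⁵) has coefficients 1,1,0,0,0 for degrees 0…4.
[q⁴] = 1·0 + 1·0 + 1·0 + 1·1 + 1·1 = 2.

2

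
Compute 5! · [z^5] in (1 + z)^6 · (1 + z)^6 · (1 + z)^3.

The EGF product rule gives c_5 = Σ_{k_1+k_2+k_3=5} C(5; k_1,k_2,k_3) · ∏ g_i(k_i), where (1+z)^6 gives the falling factorial (6)_k; (1+z)^6 gives the falling factorial (6)_k; (1+z)^3 gives the falling factorial (3)_k.
g_1(k) for k = 0…5: 1, 6, 30, 120, 360, 720.
g_2(k) for k = 0…5: 1, 6, 30, 120, 360, 720.
g_3(k) for k = 0…5: 1, 3, 6, 6, 0, 0.
First combine the last two factors: h(k) = Σ_j C(k,j)·g_2(j)·g_3(k−j) for k = 0…5: 1, 9, 72, 504, 3024, 15120.
c_5 = Σ_k C(5,k)·g_1(k)·h(5−k) = 1·1·15120 + 5·6·3024 + 10·30·504 + 10·120·72 + 5·360·9 + 1·720·1 = 15120 + 90720 + 151200 + 86400 + 16200 + 720 = 360360.

360360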